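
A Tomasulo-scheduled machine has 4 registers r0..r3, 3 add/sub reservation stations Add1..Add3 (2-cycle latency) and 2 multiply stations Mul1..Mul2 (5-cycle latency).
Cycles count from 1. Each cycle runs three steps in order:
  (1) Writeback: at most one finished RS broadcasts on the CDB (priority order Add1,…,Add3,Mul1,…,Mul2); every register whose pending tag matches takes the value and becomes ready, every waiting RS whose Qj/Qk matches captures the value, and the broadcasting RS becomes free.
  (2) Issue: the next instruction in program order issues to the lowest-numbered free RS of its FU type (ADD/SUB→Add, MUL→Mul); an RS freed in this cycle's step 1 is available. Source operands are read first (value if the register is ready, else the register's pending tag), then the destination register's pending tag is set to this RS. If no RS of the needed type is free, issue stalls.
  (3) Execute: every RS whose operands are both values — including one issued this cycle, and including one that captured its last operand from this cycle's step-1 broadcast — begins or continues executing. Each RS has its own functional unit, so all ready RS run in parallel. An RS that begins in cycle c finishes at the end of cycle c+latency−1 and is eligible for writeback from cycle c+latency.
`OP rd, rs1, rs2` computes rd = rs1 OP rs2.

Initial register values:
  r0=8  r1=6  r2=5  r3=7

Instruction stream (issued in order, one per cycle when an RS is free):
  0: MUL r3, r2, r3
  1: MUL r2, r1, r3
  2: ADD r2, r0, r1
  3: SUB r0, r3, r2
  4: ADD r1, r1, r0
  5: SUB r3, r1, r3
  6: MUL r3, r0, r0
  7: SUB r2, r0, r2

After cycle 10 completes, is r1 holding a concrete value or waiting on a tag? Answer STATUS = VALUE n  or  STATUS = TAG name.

STATUS = VALUE 27

  c1: issue MUL r3<-Mul1  regs: r0:8,r1:6,r2:5,r3:Mul1
  c2: issue MUL r2<-Mul2  regs: r0:8,r1:6,r2:Mul2,r3:Mul1
  c3: issue ADD r2<-Add1  regs: r0:8,r1:6,r2:Add1,r3:Mul1
  c4: issue SUB r0<-Add2  regs: r0:Add2,r1:6,r2:Add1,r3:Mul1
  c5: CDB Add1=14; issue ADD r1<-Add1  regs: r0:Add2,r1:Add1,r2:14,r3:Mul1
  c6: CDB Mul1=35; issue SUB r3<-Add3  regs: r0:Add2,r1:Add1,r2:14,r3:Add3
  c7: issue MUL r3<-Mul1  regs: r0:Add2,r1:Add1,r2:14,r3:Mul1
  c8: CDB Add2=21; issue SUB r2<-Add2  regs: r0:21,r1:Add1,r2:Add2,r3:Mul1
  c9: -  regs: r0:21,r1:Add1,r2:Add2,r3:Mul1
  c10: CDB Add1=27  regs: r0:21,r1:27,r2:Add2,r3:Mul1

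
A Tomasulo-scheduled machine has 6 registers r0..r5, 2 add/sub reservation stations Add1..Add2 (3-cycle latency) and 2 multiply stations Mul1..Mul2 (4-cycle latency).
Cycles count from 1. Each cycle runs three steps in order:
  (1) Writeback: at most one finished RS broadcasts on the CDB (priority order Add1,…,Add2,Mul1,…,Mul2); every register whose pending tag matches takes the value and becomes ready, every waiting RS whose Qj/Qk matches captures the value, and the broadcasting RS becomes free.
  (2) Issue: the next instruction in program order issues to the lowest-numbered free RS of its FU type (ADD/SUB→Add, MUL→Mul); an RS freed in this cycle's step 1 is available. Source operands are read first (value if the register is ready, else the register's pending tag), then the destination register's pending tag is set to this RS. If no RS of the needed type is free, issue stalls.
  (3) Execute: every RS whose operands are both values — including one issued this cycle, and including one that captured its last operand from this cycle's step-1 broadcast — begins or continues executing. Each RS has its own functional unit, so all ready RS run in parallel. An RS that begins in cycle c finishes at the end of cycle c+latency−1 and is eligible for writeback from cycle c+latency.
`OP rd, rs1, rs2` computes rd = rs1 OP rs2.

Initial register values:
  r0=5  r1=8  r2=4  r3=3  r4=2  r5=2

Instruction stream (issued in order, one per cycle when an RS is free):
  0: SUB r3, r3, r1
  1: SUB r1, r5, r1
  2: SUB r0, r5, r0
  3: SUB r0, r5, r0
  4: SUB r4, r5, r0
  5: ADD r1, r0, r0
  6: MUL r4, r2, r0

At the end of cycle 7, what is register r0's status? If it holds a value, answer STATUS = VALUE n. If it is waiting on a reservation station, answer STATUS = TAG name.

STATUS = TAG Add2

  c1: issue SUB r3<-Add1  regs: r0:5,r1:8,r2:4,r3:Add1,r4:2,r5:2
  c2: issue SUB r1<-Add2  regs: r0:5,r1:Add2,r2:4,r3:Add1,r4:2,r5:2
  c3: stall  regs: r0:5,r1:Add2,r2:4,r3:Add1,r4:2,r5:2
  c4: CDB Add1=-5; issue SUB r0<-Add1  regs: r0:Add1,r1:Add2,r2:4,r3:-5,r4:2,r5:2
  c5: CDB Add2=-6; issue SUB r0<-Add2  regs: r0:Add2,r1:-6,r2:4,r3:-5,r4:2,r5:2
  c6: stall  regs: r0:Add2,r1:-6,r2:4,r3:-5,r4:2,r5:2
  c7: CDB Add1=-3; issue SUB r4<-Add1  regs: r0:Add2,r1:-6,r2:4,r3:-5,r4:Add1,r5:2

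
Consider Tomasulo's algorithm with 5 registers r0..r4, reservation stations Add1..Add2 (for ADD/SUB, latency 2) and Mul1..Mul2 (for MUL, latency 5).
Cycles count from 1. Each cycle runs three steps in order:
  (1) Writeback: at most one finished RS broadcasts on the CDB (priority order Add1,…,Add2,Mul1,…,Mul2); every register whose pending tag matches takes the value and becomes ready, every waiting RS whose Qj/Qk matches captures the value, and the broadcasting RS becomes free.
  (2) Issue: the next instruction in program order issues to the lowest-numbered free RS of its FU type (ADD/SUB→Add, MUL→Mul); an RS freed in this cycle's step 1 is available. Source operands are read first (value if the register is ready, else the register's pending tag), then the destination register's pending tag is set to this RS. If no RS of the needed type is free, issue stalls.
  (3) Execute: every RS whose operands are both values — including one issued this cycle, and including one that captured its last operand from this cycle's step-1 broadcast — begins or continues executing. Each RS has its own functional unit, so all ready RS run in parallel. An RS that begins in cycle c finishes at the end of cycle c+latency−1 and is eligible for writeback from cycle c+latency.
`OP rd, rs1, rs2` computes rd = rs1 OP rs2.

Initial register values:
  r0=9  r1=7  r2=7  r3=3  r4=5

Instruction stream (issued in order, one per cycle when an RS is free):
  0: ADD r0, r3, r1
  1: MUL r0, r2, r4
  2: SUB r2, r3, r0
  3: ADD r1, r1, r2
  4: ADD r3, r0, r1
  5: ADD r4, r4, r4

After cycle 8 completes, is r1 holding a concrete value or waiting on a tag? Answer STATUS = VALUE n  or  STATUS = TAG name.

STATUS = TAG Add2

c1: issue ADD r0<-Add1 | r0:Add1,r1:7,r2:7,r3:3,r4:5
c2: issue MUL r0<-Mul1 | r0:Mul1,r1:7,r2:7,r3:3,r4:5
c3: CDB Add1=10; issue SUB r2<-Add1 | r0:Mul1,r1:7,r2:Add1,r3:3,r4:5
c4: issue ADD r1<-Add2 | r0:Mul1,r1:Add2,r2:Add1,r3:3,r4:5
c5: stall | r0:Mul1,r1:Add2,r2:Add1,r3:3,r4:5
c6: stall | r0:Mul1,r1:Add2,r2:Add1,r3:3,r4:5
c7: CDB Mul1=35; stall | r0:35,r1:Add2,r2:Add1,r3:3,r4:5
c8: stall | r0:35,r1:Add2,r2:Add1,r3:3,r4:5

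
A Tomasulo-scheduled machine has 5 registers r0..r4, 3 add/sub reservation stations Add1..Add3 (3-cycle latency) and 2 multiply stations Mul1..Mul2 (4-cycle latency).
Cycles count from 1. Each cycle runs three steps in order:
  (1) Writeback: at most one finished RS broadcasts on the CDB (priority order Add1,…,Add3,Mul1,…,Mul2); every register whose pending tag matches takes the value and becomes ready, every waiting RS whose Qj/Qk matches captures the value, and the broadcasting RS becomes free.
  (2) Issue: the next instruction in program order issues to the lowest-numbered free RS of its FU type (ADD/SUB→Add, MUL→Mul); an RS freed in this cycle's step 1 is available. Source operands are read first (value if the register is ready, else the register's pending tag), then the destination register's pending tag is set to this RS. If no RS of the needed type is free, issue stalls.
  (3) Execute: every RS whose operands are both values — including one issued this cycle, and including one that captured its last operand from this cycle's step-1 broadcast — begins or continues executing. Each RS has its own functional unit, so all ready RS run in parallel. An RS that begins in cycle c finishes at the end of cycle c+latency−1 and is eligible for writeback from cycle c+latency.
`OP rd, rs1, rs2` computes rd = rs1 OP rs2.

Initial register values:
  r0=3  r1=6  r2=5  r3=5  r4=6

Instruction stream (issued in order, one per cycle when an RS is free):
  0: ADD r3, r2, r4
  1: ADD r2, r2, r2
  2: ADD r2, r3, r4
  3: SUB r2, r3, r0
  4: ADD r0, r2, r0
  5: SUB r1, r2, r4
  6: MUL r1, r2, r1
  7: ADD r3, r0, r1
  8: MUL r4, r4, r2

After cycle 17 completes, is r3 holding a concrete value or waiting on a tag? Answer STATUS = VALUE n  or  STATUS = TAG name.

STATUS = VALUE 27

cycle 1: issue ADD r3<-Add1 // r0:3,r1:6,r2:5,r3:Add1,r4:6
cycle 2: issue ADD r2<-Add2 // r0:3,r1:6,r2:Add2,r3:Add1,r4:6
cycle 3: issue ADD r2<-Add3 // r0:3,r1:6,r2:Add3,r3:Add1,r4:6
cycle 4: CDB Add1=11; issue SUB r2<-Add1 // r0:3,r1:6,r2:Add1,r3:11,r4:6
cycle 5: CDB Add2=10; issue ADD r0<-Add2 // r0:Add2,r1:6,r2:Add1,r3:11,r4:6
cycle 6: stall // r0:Add2,r1:6,r2:Add1,r3:11,r4:6
cycle 7: CDB Add1=8; issue SUB r1<-Add1 // r0:Add2,r1:Add1,r2:8,r3:11,r4:6
cycle 8: CDB Add3=17; issue MUL r1<-Mul1 // r0:Add2,r1:Mul1,r2:8,r3:11,r4:6
cycle 9: issue ADD r3<-Add3 // r0:Add2,r1:Mul1,r2:8,r3:Add3,r4:6
cycle 10: CDB Add1=2; issue MUL r4<-Mul2 // r0:Add2,r1:Mul1,r2:8,r3:Add3,r4:Mul2
cycle 11: CDB Add2=11 // r0:11,r1:Mul1,r2:8,r3:Add3,r4:Mul2
cycle 12: - // r0:11,r1:Mul1,r2:8,r3:Add3,r4:Mul2
cycle 13: - // r0:11,r1:Mul1,r2:8,r3:Add3,r4:Mul2
cycle 14: CDB Mul1=16 // r0:11,r1:16,r2:8,r3:Add3,r4:Mul2
cycle 15: CDB Mul2=48 // r0:11,r1:16,r2:8,r3:Add3,r4:48
cycle 16: - // r0:11,r1:16,r2:8,r3:Add3,r4:48
cycle 17: CDB Add3=27 // r0:11,r1:16,r2:8,r3:27,r4:48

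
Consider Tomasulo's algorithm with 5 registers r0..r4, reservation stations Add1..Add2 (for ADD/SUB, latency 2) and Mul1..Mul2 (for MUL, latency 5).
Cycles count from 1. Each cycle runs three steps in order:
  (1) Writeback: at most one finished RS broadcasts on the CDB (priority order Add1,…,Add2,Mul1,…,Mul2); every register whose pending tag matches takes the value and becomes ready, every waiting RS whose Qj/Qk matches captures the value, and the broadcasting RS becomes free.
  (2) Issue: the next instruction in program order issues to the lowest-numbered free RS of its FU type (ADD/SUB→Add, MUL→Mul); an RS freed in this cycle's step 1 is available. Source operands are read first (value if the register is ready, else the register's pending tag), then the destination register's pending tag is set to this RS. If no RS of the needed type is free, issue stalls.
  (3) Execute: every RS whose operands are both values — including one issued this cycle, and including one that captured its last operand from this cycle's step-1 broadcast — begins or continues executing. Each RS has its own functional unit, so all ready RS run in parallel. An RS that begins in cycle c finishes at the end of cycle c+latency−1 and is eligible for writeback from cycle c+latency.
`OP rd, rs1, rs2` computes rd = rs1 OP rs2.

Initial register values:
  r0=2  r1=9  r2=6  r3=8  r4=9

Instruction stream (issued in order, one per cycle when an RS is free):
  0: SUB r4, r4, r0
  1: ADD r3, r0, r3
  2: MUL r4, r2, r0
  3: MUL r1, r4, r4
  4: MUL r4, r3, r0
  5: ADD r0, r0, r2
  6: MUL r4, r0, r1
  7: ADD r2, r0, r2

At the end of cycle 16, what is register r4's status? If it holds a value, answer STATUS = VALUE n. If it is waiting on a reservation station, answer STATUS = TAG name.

c1: issue SUB r4<-Add1 | r0:2,r1:9,r2:6,r3:8,r4:Add1
c2: issue ADD r3<-Add2 | r0:2,r1:9,r2:6,r3:Add2,r4:Add1
c3: CDB Add1=7; issue MUL r4<-Mul1 | r0:2,r1:9,r2:6,r3:Add2,r4:Mul1
c4: CDB Add2=10; issue MUL r1<-Mul2 | r0:2,r1:Mul2,r2:6,r3:10,r4:Mul1
c5: stall | r0:2,r1:Mul2,r2:6,r3:10,r4:Mul1
c6: stall | r0:2,r1:Mul2,r2:6,r3:10,r4:Mul1
c7: stall | r0:2,r1:Mul2,r2:6,r3:10,r4:Mul1
c8: CDB Mul1=12; issue MUL r4<-Mul1 | r0:2,r1:Mul2,r2:6,r3:10,r4:Mul1
c9: issue ADD r0<-Add1 | r0:Add1,r1:Mul2,r2:6,r3:10,r4:Mul1
c10: stall | r0:Add1,r1:Mul2,r2:6,r3:10,r4:Mul1
c11: CDB Add1=8; stall | r0:8,r1:Mul2,r2:6,r3:10,r4:Mul1
c12: stall | r0:8,r1:Mul2,r2:6,r3:10,r4:Mul1
c13: CDB Mul1=20; issue MUL r4<-Mul1 | r0:8,r1:Mul2,r2:6,r3:10,r4:Mul1
c14: CDB Mul2=144; issue ADD r2<-Add1 | r0:8,r1:144,r2:Add1,r3:10,r4:Mul1
c15: - | r0:8,r1:144,r2:Add1,r3:10,r4:Mul1
c16: CDB Add1=14 | r0:8,r1:144,r2:14,r3:10,r4:Mul1

STATUS = TAG Mul1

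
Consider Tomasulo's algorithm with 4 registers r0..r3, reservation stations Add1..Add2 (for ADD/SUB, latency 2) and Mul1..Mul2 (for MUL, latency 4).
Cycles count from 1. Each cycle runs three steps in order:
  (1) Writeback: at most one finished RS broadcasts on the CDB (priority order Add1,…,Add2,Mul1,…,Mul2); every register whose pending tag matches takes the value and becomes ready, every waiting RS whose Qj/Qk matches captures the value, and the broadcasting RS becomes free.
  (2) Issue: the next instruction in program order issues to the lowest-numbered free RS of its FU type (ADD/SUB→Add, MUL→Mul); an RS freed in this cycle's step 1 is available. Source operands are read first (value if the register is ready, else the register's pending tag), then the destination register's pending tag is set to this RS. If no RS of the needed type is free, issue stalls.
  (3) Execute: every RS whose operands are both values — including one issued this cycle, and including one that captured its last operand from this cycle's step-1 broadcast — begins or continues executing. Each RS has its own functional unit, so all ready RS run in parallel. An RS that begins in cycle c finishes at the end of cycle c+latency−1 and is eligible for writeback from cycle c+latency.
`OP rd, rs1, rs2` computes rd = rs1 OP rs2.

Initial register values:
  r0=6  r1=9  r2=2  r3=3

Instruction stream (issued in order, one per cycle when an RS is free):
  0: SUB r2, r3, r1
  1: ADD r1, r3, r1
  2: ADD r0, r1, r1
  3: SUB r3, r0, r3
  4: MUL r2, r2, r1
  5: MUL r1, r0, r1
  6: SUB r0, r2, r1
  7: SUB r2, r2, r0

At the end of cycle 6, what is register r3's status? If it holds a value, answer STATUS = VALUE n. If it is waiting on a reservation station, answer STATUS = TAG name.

  c1: issue SUB r2<-Add1  regs: r0:6,r1:9,r2:Add1,r3:3
  c2: issue ADD r1<-Add2  regs: r0:6,r1:Add2,r2:Add1,r3:3
  c3: CDB Add1=-6; issue ADD r0<-Add1  regs: r0:Add1,r1:Add2,r2:-6,r3:3
  c4: CDB Add2=12; issue SUB r3<-Add2  regs: r0:Add1,r1:12,r2:-6,r3:Add2
  c5: issue MUL r2<-Mul1  regs: r0:Add1,r1:12,r2:Mul1,r3:Add2
  c6: CDB Add1=24; issue MUL r1<-Mul2  regs: r0:24,r1:Mul2,r2:Mul1,r3:Add2

STATUS = TAG Add2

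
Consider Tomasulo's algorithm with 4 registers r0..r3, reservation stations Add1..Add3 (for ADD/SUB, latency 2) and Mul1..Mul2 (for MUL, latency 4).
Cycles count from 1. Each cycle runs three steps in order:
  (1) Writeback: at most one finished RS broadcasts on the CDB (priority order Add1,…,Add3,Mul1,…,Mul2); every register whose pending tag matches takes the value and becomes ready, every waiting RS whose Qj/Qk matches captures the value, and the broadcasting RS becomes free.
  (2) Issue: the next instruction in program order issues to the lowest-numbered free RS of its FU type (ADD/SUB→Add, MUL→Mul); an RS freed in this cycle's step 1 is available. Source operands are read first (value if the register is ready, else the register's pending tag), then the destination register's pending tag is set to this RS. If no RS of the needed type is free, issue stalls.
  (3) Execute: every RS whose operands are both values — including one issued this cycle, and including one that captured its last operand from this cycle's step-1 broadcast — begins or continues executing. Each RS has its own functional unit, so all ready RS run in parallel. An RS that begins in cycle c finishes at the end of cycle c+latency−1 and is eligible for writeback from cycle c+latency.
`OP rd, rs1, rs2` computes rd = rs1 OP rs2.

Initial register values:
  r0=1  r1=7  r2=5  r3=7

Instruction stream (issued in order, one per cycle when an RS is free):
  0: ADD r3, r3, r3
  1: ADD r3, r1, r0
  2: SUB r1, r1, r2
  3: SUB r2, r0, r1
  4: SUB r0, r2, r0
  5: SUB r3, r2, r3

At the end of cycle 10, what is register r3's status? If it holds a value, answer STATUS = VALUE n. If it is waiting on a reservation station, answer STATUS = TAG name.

cycle 1: issue ADD r3<-Add1 // r0:1,r1:7,r2:5,r3:Add1
cycle 2: issue ADD r3<-Add2 // r0:1,r1:7,r2:5,r3:Add2
cycle 3: CDB Add1=14; issue SUB r1<-Add1 // r0:1,r1:Add1,r2:5,r3:Add2
cycle 4: CDB Add2=8; issue SUB r2<-Add2 // r0:1,r1:Add1,r2:Add2,r3:8
cycle 5: CDB Add1=2; issue SUB r0<-Add1 // r0:Add1,r1:2,r2:Add2,r3:8
cycle 6: issue SUB r3<-Add3 // r0:Add1,r1:2,r2:Add2,r3:Add3
cycle 7: CDB Add2=-1 // r0:Add1,r1:2,r2:-1,r3:Add3
cycle 8: - // r0:Add1,r1:2,r2:-1,r3:Add3
cycle 9: CDB Add1=-2 // r0:-2,r1:2,r2:-1,r3:Add3
cycle 10: CDB Add3=-9 // r0:-2,r1:2,r2:-1,r3:-9

STATUS = VALUE -9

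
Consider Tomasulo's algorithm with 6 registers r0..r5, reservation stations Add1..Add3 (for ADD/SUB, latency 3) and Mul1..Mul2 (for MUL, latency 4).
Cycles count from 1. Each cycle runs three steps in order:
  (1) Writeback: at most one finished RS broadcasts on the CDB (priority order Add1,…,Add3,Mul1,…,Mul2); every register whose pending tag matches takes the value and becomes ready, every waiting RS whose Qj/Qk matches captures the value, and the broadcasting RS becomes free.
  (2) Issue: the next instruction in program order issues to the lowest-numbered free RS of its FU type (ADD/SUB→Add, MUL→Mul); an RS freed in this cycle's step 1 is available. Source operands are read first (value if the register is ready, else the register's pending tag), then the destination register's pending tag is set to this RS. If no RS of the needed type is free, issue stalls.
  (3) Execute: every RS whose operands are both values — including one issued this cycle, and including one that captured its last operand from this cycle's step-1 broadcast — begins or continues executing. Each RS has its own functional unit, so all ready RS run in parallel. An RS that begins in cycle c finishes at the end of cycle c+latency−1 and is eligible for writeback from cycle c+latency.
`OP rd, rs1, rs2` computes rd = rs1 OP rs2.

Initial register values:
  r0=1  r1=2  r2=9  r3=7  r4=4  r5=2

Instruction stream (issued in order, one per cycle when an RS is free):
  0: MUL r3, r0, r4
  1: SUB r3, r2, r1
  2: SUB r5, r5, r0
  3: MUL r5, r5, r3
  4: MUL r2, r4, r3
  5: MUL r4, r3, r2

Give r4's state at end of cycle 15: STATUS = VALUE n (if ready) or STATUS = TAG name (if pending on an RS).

cycle 1: issue MUL r3<-Mul1 // r0:1,r1:2,r2:9,r3:Mul1,r4:4,r5:2
cycle 2: issue SUB r3<-Add1 // r0:1,r1:2,r2:9,r3:Add1,r4:4,r5:2
cycle 3: issue SUB r5<-Add2 // r0:1,r1:2,r2:9,r3:Add1,r4:4,r5:Add2
cycle 4: issue MUL r5<-Mul2 // r0:1,r1:2,r2:9,r3:Add1,r4:4,r5:Mul2
cycle 5: CDB Add1=7; stall // r0:1,r1:2,r2:9,r3:7,r4:4,r5:Mul2
cycle 6: CDB Add2=1; stall // r0:1,r1:2,r2:9,r3:7,r4:4,r5:Mul2
cycle 7: CDB Mul1=4; issue MUL r2<-Mul1 // r0:1,r1:2,r2:Mul1,r3:7,r4:4,r5:Mul2
cycle 8: stall // r0:1,r1:2,r2:Mul1,r3:7,r4:4,r5:Mul2
cycle 9: stall // r0:1,r1:2,r2:Mul1,r3:7,r4:4,r5:Mul2
cycle 10: CDB Mul2=7; issue MUL r4<-Mul2 // r0:1,r1:2,r2:Mul1,r3:7,r4:Mul2,r5:7
cycle 11: CDB Mul1=28 // r0:1,r1:2,r2:28,r3:7,r4:Mul2,r5:7
cycle 12: - // r0:1,r1:2,r2:28,r3:7,r4:Mul2,r5:7
cycle 13: - // r0:1,r1:2,r2:28,r3:7,r4:Mul2,r5:7
cycle 14: - // r0:1,r1:2,r2:28,r3:7,r4:Mul2,r5:7
cycle 15: CDB Mul2=196 // r0:1,r1:2,r2:28,r3:7,r4:196,r5:7

STATUS = VALUE 196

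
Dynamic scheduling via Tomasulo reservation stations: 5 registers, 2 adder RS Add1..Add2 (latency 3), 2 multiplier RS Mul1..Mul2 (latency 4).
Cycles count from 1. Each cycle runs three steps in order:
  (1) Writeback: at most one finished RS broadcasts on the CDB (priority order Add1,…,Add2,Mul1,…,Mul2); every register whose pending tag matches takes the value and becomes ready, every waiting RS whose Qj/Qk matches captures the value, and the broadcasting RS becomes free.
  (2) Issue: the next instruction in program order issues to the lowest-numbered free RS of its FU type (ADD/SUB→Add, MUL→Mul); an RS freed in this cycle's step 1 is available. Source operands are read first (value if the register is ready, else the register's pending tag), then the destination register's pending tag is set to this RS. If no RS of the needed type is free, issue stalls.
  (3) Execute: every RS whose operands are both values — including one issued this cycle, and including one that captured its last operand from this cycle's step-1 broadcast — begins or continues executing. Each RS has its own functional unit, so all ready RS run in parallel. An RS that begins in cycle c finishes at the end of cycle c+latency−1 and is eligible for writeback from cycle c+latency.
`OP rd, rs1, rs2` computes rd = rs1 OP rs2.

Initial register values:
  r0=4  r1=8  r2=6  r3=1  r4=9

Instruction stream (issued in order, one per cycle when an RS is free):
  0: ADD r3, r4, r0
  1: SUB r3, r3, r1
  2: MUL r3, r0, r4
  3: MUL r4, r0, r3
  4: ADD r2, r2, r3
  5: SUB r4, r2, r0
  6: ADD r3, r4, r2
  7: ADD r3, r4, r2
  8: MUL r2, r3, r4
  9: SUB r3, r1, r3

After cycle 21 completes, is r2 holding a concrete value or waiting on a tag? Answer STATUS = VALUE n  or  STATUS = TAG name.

  c1: issue ADD r3<-Add1  regs: r0:4,r1:8,r2:6,r3:Add1,r4:9
  c2: issue SUB r3<-Add2  regs: r0:4,r1:8,r2:6,r3:Add2,r4:9
  c3: issue MUL r3<-Mul1  regs: r0:4,r1:8,r2:6,r3:Mul1,r4:9
  c4: CDB Add1=13; issue MUL r4<-Mul2  regs: r0:4,r1:8,r2:6,r3:Mul1,r4:Mul2
  c5: issue ADD r2<-Add1  regs: r0:4,r1:8,r2:Add1,r3:Mul1,r4:Mul2
  c6: stall  regs: r0:4,r1:8,r2:Add1,r3:Mul1,r4:Mul2
  c7: CDB Add2=5; issue SUB r4<-Add2  regs: r0:4,r1:8,r2:Add1,r3:Mul1,r4:Add2
  c8: CDB Mul1=36; stall  regs: r0:4,r1:8,r2:Add1,r3:36,r4:Add2
  c9: stall  regs: r0:4,r1:8,r2:Add1,r3:36,r4:Add2
  c10: stall  regs: r0:4,r1:8,r2:Add1,r3:36,r4:Add2
  c11: CDB Add1=42; issue ADD r3<-Add1  regs: r0:4,r1:8,r2:42,r3:Add1,r4:Add2
  c12: CDB Mul2=144; stall  regs: r0:4,r1:8,r2:42,r3:Add1,r4:Add2
  c13: stall  regs: r0:4,r1:8,r2:42,r3:Add1,r4:Add2
  c14: CDB Add2=38; issue ADD r3<-Add2  regs: r0:4,r1:8,r2:42,r3:Add2,r4:38
  c15: issue MUL r2<-Mul1  regs: r0:4,r1:8,r2:Mul1,r3:Add2,r4:38
  c16: stall  regs: r0:4,r1:8,r2:Mul1,r3:Add2,r4:38
  c17: CDB Add1=80; issue SUB r3<-Add1  regs: r0:4,r1:8,r2:Mul1,r3:Add1,r4:38
  c18: CDB Add2=80  regs: r0:4,r1:8,r2:Mul1,r3:Add1,r4:38
  c19: -  regs: r0:4,r1:8,r2:Mul1,r3:Add1,r4:38
  c20: -  regs: r0:4,r1:8,r2:Mul1,r3:Add1,r4:38
  c21: CDB Add1=-72  regs: r0:4,r1:8,r2:Mul1,r3:-72,r4:38

STATUS = TAG Mul1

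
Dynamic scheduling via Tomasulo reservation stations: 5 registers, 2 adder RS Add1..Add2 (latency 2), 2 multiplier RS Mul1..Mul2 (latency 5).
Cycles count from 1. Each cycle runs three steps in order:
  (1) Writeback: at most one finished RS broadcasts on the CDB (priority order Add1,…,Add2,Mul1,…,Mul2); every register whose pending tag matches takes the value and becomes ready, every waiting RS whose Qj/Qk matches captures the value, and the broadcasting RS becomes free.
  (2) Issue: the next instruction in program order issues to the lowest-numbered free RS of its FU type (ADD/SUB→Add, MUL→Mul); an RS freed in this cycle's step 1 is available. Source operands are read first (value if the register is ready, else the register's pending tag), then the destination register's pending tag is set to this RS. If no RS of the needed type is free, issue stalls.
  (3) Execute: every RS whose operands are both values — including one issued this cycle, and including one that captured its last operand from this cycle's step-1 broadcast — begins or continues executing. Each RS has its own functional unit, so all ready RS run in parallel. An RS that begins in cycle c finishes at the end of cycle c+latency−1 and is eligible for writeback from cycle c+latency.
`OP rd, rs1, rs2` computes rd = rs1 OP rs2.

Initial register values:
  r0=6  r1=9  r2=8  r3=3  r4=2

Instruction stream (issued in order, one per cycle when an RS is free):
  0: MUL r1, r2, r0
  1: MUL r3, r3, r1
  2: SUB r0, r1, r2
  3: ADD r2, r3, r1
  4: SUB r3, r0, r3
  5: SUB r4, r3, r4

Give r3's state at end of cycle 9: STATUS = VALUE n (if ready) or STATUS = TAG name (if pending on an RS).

  c1: issue MUL r1<-Mul1  regs: r0:6,r1:Mul1,r2:8,r3:3,r4:2
  c2: issue MUL r3<-Mul2  regs: r0:6,r1:Mul1,r2:8,r3:Mul2,r4:2
  c3: issue SUB r0<-Add1  regs: r0:Add1,r1:Mul1,r2:8,r3:Mul2,r4:2
  c4: issue ADD r2<-Add2  regs: r0:Add1,r1:Mul1,r2:Add2,r3:Mul2,r4:2
  c5: stall  regs: r0:Add1,r1:Mul1,r2:Add2,r3:Mul2,r4:2
  c6: CDB Mul1=48; stall  regs: r0:Add1,r1:48,r2:Add2,r3:Mul2,r4:2
  c7: stall  regs: r0:Add1,r1:48,r2:Add2,r3:Mul2,r4:2
  c8: CDB Add1=40; issue SUB r3<-Add1  regs: r0:40,r1:48,r2:Add2,r3:Add1,r4:2
  c9: stall  regs: r0:40,r1:48,r2:Add2,r3:Add1,r4:2

STATUS = TAG Add1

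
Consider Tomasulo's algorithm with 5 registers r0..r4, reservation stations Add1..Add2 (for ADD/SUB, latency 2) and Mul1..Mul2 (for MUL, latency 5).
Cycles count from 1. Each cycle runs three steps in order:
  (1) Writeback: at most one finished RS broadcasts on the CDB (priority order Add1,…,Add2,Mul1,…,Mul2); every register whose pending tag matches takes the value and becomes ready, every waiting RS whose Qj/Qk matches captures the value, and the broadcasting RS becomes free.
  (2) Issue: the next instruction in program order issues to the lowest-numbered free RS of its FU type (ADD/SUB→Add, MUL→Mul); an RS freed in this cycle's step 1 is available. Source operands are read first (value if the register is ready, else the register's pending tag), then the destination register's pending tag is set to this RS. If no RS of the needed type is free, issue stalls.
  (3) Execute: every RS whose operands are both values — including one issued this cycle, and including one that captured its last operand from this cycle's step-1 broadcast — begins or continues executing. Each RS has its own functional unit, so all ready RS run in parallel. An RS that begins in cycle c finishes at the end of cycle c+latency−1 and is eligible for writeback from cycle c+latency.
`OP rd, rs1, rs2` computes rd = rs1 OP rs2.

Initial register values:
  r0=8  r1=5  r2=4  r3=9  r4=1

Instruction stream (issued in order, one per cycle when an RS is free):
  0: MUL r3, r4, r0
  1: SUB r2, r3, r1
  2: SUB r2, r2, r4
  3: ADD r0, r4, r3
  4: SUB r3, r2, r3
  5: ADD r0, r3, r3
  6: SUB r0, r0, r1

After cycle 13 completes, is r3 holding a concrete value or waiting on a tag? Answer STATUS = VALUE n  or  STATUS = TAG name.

STATUS = VALUE -6

  c1: issue MUL r3<-Mul1  regs: r0:8,r1:5,r2:4,r3:Mul1,r4:1
  c2: issue SUB r2<-Add1  regs: r0:8,r1:5,r2:Add1,r3:Mul1,r4:1
  c3: issue SUB r2<-Add2  regs: r0:8,r1:5,r2:Add2,r3:Mul1,r4:1
  c4: stall  regs: r0:8,r1:5,r2:Add2,r3:Mul1,r4:1
  c5: stall  regs: r0:8,r1:5,r2:Add2,r3:Mul1,r4:1
  c6: CDB Mul1=8; stall  regs: r0:8,r1:5,r2:Add2,r3:8,r4:1
  c7: stall  regs: r0:8,r1:5,r2:Add2,r3:8,r4:1
  c8: CDB Add1=3; issue ADD r0<-Add1  regs: r0:Add1,r1:5,r2:Add2,r3:8,r4:1
  c9: stall  regs: r0:Add1,r1:5,r2:Add2,r3:8,r4:1
  c10: CDB Add1=9; issue SUB r3<-Add1  regs: r0:9,r1:5,r2:Add2,r3:Add1,r4:1
  c11: CDB Add2=2; issue ADD r0<-Add2  regs: r0:Add2,r1:5,r2:2,r3:Add1,r4:1
  c12: stall  regs: r0:Add2,r1:5,r2:2,r3:Add1,r4:1
  c13: CDB Add1=-6; issue SUB r0<-Add1  regs: r0:Add1,r1:5,r2:2,r3:-6,r4:1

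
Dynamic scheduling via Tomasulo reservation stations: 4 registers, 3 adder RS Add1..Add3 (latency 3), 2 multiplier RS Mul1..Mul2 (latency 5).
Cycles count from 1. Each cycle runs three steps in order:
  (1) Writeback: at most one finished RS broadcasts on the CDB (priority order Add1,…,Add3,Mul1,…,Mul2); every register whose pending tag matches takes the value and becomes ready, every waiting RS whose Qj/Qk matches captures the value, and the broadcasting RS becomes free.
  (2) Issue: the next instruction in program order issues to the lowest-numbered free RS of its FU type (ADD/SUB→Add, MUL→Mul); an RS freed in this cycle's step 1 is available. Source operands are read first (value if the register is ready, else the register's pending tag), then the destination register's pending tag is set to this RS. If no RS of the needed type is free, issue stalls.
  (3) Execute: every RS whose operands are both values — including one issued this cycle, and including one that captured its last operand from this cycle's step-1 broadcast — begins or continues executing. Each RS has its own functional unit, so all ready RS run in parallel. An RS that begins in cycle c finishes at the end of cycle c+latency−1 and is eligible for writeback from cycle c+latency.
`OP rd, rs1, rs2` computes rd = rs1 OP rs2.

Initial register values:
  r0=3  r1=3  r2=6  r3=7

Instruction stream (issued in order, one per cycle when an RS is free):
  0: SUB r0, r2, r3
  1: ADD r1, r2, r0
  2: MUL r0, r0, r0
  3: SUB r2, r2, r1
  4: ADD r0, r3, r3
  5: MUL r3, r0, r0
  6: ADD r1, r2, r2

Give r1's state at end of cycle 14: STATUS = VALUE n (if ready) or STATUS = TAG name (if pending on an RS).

STATUS = VALUE 2

  c1: issue SUB r0<-Add1  regs: r0:Add1,r1:3,r2:6,r3:7
  c2: issue ADD r1<-Add2  regs: r0:Add1,r1:Add2,r2:6,r3:7
  c3: issue MUL r0<-Mul1  regs: r0:Mul1,r1:Add2,r2:6,r3:7
  c4: CDB Add1=-1; issue SUB r2<-Add1  regs: r0:Mul1,r1:Add2,r2:Add1,r3:7
  c5: issue ADD r0<-Add3  regs: r0:Add3,r1:Add2,r2:Add1,r3:7
  c6: issue MUL r3<-Mul2  regs: r0:Add3,r1:Add2,r2:Add1,r3:Mul2
  c7: CDB Add2=5; issue ADD r1<-Add2  regs: r0:Add3,r1:Add2,r2:Add1,r3:Mul2
  c8: CDB Add3=14  regs: r0:14,r1:Add2,r2:Add1,r3:Mul2
  c9: CDB Mul1=1  regs: r0:14,r1:Add2,r2:Add1,r3:Mul2
  c10: CDB Add1=1  regs: r0:14,r1:Add2,r2:1,r3:Mul2
  c11: -  regs: r0:14,r1:Add2,r2:1,r3:Mul2
  c12: -  regs: r0:14,r1:Add2,r2:1,r3:Mul2
  c13: CDB Add2=2  regs: r0:14,r1:2,r2:1,r3:Mul2
  c14: CDB Mul2=196  regs: r0:14,r1:2,r2:1,r3:196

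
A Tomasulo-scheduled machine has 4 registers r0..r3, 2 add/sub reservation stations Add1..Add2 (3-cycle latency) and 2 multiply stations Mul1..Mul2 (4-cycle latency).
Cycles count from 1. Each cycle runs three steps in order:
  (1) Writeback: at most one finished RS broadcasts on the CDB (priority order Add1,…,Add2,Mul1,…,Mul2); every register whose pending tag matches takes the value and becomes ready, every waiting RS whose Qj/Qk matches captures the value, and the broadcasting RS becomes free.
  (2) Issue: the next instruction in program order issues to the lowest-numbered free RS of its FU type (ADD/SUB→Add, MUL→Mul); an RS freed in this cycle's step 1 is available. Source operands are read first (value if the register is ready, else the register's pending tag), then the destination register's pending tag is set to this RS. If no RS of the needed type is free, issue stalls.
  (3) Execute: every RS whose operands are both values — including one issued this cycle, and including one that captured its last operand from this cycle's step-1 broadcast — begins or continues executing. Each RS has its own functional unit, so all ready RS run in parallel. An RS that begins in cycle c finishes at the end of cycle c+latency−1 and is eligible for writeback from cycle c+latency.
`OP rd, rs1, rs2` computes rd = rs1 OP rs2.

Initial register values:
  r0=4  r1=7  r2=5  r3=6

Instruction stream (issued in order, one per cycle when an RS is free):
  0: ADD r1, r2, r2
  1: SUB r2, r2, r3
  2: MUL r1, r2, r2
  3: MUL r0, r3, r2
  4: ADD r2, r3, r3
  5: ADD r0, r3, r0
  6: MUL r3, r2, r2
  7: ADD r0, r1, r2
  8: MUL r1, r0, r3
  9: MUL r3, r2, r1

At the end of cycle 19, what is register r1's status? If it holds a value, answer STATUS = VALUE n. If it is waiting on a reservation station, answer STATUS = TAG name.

  c1: issue ADD r1<-Add1  regs: r0:4,r1:Add1,r2:5,r3:6
  c2: issue SUB r2<-Add2  regs: r0:4,r1:Add1,r2:Add2,r3:6
  c3: issue MUL r1<-Mul1  regs: r0:4,r1:Mul1,r2:Add2,r3:6
  c4: CDB Add1=10; issue MUL r0<-Mul2  regs: r0:Mul2,r1:Mul1,r2:Add2,r3:6
  c5: CDB Add2=-1; issue ADD r2<-Add1  regs: r0:Mul2,r1:Mul1,r2:Add1,r3:6
  c6: issue ADD r0<-Add2  regs: r0:Add2,r1:Mul1,r2:Add1,r3:6
  c7: stall  regs: r0:Add2,r1:Mul1,r2:Add1,r3:6
  c8: CDB Add1=12; stall  regs: r0:Add2,r1:Mul1,r2:12,r3:6
  c9: CDB Mul1=1; issue MUL r3<-Mul1  regs: r0:Add2,r1:1,r2:12,r3:Mul1
  c10: CDB Mul2=-6; issue ADD r0<-Add1  regs: r0:Add1,r1:1,r2:12,r3:Mul1
  c11: issue MUL r1<-Mul2  regs: r0:Add1,r1:Mul2,r2:12,r3:Mul1
  c12: stall  regs: r0:Add1,r1:Mul2,r2:12,r3:Mul1
  c13: CDB Add1=13; stall  regs: r0:13,r1:Mul2,r2:12,r3:Mul1
  c14: CDB Add2=0; stall  regs: r0:13,r1:Mul2,r2:12,r3:Mul1
  c15: CDB Mul1=144; issue MUL r3<-Mul1  regs: r0:13,r1:Mul2,r2:12,r3:Mul1
  c16: -  regs: r0:13,r1:Mul2,r2:12,r3:Mul1
  c17: -  regs: r0:13,r1:Mul2,r2:12,r3:Mul1
  c18: -  regs: r0:13,r1:Mul2,r2:12,r3:Mul1
  c19: CDB Mul2=1872  regs: r0:13,r1:1872,r2:12,r3:Mul1

STATUS = VALUE 1872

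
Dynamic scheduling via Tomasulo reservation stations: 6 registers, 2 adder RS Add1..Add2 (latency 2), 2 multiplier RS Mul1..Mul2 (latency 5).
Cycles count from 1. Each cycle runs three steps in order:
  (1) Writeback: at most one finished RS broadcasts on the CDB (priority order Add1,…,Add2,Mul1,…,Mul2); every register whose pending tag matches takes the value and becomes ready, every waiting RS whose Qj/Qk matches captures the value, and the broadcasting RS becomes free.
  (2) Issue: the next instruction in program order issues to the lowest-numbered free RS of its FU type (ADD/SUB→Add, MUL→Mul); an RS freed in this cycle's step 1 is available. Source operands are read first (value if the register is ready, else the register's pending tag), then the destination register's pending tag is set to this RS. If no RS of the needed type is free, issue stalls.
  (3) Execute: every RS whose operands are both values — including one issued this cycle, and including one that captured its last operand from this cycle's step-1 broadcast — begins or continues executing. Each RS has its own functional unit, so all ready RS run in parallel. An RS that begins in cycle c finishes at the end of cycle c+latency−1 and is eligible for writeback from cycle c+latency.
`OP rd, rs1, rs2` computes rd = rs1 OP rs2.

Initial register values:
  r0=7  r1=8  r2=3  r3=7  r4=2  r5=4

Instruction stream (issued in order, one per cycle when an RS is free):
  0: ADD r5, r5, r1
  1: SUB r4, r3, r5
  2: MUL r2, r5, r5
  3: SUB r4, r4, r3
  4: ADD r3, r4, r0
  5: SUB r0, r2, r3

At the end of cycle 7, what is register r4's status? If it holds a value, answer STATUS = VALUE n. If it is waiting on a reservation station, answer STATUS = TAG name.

STATUS = VALUE -12

cycle 1: issue ADD r5<-Add1 // r0:7,r1:8,r2:3,r3:7,r4:2,r5:Add1
cycle 2: issue SUB r4<-Add2 // r0:7,r1:8,r2:3,r3:7,r4:Add2,r5:Add1
cycle 3: CDB Add1=12; issue MUL r2<-Mul1 // r0:7,r1:8,r2:Mul1,r3:7,r4:Add2,r5:12
cycle 4: issue SUB r4<-Add1 // r0:7,r1:8,r2:Mul1,r3:7,r4:Add1,r5:12
cycle 5: CDB Add2=-5; issue ADD r3<-Add2 // r0:7,r1:8,r2:Mul1,r3:Add2,r4:Add1,r5:12
cycle 6: stall // r0:7,r1:8,r2:Mul1,r3:Add2,r4:Add1,r5:12
cycle 7: CDB Add1=-12; issue SUB r0<-Add1 // r0:Add1,r1:8,r2:Mul1,r3:Add2,r4:-12,r5:12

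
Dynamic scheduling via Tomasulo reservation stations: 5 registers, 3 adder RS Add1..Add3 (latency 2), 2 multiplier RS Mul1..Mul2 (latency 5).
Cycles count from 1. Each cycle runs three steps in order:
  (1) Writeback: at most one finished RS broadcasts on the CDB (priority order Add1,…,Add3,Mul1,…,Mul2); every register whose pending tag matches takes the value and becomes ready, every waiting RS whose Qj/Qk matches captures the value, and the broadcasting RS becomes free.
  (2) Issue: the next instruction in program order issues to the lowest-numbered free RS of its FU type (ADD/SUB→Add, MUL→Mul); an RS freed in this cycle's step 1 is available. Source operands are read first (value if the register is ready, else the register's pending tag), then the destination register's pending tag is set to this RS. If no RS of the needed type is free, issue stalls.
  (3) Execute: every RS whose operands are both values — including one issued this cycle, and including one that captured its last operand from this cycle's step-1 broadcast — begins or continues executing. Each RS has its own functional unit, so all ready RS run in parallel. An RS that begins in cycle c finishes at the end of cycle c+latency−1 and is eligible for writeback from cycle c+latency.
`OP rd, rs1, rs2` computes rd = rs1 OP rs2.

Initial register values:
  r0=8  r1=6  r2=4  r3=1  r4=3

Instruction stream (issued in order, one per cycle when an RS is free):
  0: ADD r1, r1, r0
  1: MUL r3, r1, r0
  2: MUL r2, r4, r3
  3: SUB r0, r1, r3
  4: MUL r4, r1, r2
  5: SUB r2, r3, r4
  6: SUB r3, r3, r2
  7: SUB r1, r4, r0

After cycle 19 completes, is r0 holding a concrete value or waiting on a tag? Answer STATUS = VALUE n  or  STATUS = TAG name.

STATUS = VALUE -98

cycle 1: issue ADD r1<-Add1 // r0:8,r1:Add1,r2:4,r3:1,r4:3
cycle 2: issue MUL r3<-Mul1 // r0:8,r1:Add1,r2:4,r3:Mul1,r4:3
cycle 3: CDB Add1=14; issue MUL r2<-Mul2 // r0:8,r1:14,r2:Mul2,r3:Mul1,r4:3
cycle 4: issue SUB r0<-Add1 // r0:Add1,r1:14,r2:Mul2,r3:Mul1,r4:3
cycle 5: stall // r0:Add1,r1:14,r2:Mul2,r3:Mul1,r4:3
cycle 6: stall // r0:Add1,r1:14,r2:Mul2,r3:Mul1,r4:3
cycle 7: stall // r0:Add1,r1:14,r2:Mul2,r3:Mul1,r4:3
cycle 8: CDB Mul1=112; issue MUL r4<-Mul1 // r0:Add1,r1:14,r2:Mul2,r3:112,r4:Mul1
cycle 9: issue SUB r2<-Add2 // r0:Add1,r1:14,r2:Add2,r3:112,r4:Mul1
cycle 10: CDB Add1=-98; issue SUB r3<-Add1 // r0:-98,r1:14,r2:Add2,r3:Add1,r4:Mul1
cycle 11: issue SUB r1<-Add3 // r0:-98,r1:Add3,r2:Add2,r3:Add1,r4:Mul1
cycle 12: - // r0:-98,r1:Add3,r2:Add2,r3:Add1,r4:Mul1
cycle 13: CDB Mul2=336 // r0:-98,r1:Add3,r2:Add2,r3:Add1,r4:Mul1
cycle 14: - // r0:-98,r1:Add3,r2:Add2,r3:Add1,r4:Mul1
cycle 15: - // r0:-98,r1:Add3,r2:Add2,r3:Add1,r4:Mul1
cycle 16: - // r0:-98,r1:Add3,r2:Add2,r3:Add1,r4:Mul1
cycle 17: - // r0:-98,r1:Add3,r2:Add2,r3:Add1,r4:Mul1
cycle 18: CDB Mul1=4704 // r0:-98,r1:Add3,r2:Add2,r3:Add1,r4:4704
cycle 19: - // r0:-98,r1:Add3,r2:Add2,r3:Add1,r4:4704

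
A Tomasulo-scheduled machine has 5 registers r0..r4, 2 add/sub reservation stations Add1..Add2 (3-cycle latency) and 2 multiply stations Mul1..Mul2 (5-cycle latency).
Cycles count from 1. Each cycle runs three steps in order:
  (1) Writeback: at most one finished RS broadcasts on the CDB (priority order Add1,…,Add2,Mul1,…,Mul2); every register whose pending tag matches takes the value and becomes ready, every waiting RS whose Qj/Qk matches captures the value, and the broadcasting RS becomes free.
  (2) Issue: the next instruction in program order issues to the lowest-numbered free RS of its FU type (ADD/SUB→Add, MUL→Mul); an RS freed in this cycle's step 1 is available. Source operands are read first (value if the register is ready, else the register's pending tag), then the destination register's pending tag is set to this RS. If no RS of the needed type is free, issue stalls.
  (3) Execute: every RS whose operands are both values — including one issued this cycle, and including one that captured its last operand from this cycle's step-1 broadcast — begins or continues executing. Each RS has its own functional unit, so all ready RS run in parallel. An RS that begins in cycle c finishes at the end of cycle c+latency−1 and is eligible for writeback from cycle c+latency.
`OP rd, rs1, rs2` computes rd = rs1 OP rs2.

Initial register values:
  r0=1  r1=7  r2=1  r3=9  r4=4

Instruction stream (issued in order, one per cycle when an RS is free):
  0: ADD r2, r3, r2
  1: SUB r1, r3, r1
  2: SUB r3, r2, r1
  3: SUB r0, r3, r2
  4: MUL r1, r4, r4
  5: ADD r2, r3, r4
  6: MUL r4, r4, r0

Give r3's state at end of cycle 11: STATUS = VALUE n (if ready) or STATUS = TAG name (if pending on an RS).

STATUS = VALUE 8

c1: issue ADD r2<-Add1 | r0:1,r1:7,r2:Add1,r3:9,r4:4
c2: issue SUB r1<-Add2 | r0:1,r1:Add2,r2:Add1,r3:9,r4:4
c3: stall | r0:1,r1:Add2,r2:Add1,r3:9,r4:4
c4: CDB Add1=10; issue SUB r3<-Add1 | r0:1,r1:Add2,r2:10,r3:Add1,r4:4
c5: CDB Add2=2; issue SUB r0<-Add2 | r0:Add2,r1:2,r2:10,r3:Add1,r4:4
c6: issue MUL r1<-Mul1 | r0:Add2,r1:Mul1,r2:10,r3:Add1,r4:4
c7: stall | r0:Add2,r1:Mul1,r2:10,r3:Add1,r4:4
c8: CDB Add1=8; issue ADD r2<-Add1 | r0:Add2,r1:Mul1,r2:Add1,r3:8,r4:4
c9: issue MUL r4<-Mul2 | r0:Add2,r1:Mul1,r2:Add1,r3:8,r4:Mul2
c10: - | r0:Add2,r1:Mul1,r2:Add1,r3:8,r4:Mul2
c11: CDB Add1=12 | r0:Add2,r1:Mul1,r2:12,r3:8,r4:Mul2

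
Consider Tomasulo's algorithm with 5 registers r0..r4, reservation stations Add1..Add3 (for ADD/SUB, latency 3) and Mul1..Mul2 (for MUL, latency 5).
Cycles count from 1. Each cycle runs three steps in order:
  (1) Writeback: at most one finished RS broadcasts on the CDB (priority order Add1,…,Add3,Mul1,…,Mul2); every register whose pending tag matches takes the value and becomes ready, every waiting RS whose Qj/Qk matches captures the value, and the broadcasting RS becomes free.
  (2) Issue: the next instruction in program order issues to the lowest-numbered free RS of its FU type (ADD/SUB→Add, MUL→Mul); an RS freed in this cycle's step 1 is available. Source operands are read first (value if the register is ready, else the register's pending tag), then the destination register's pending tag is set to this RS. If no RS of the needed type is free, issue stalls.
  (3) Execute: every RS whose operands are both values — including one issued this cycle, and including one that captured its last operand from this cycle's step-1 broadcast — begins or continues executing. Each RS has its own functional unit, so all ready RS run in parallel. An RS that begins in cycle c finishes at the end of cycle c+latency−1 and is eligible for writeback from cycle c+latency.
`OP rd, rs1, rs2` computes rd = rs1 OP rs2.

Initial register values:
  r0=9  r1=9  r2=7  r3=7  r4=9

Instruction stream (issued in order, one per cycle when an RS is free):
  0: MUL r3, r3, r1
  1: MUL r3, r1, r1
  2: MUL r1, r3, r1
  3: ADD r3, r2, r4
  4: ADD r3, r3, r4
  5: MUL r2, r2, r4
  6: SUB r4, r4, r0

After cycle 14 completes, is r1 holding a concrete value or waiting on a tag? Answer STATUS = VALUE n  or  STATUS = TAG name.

c1: issue MUL r3<-Mul1 | r0:9,r1:9,r2:7,r3:Mul1,r4:9
c2: issue MUL r3<-Mul2 | r0:9,r1:9,r2:7,r3:Mul2,r4:9
c3: stall | r0:9,r1:9,r2:7,r3:Mul2,r4:9
c4: stall | r0:9,r1:9,r2:7,r3:Mul2,r4:9
c5: stall | r0:9,r1:9,r2:7,r3:Mul2,r4:9
c6: CDB Mul1=63; issue MUL r1<-Mul1 | r0:9,r1:Mul1,r2:7,r3:Mul2,r4:9
c7: CDB Mul2=81; issue ADD r3<-Add1 | r0:9,r1:Mul1,r2:7,r3:Add1,r4:9
c8: issue ADD r3<-Add2 | r0:9,r1:Mul1,r2:7,r3:Add2,r4:9
c9: issue MUL r2<-Mul2 | r0:9,r1:Mul1,r2:Mul2,r3:Add2,r4:9
c10: CDB Add1=16; issue SUB r4<-Add1 | r0:9,r1:Mul1,r2:Mul2,r3:Add2,r4:Add1
c11: - | r0:9,r1:Mul1,r2:Mul2,r3:Add2,r4:Add1
c12: CDB Mul1=729 | r0:9,r1:729,r2:Mul2,r3:Add2,r4:Add1
c13: CDB Add1=0 | r0:9,r1:729,r2:Mul2,r3:Add2,r4:0
c14: CDB Add2=25 | r0:9,r1:729,r2:Mul2,r3:25,r4:0

STATUS = VALUE 729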